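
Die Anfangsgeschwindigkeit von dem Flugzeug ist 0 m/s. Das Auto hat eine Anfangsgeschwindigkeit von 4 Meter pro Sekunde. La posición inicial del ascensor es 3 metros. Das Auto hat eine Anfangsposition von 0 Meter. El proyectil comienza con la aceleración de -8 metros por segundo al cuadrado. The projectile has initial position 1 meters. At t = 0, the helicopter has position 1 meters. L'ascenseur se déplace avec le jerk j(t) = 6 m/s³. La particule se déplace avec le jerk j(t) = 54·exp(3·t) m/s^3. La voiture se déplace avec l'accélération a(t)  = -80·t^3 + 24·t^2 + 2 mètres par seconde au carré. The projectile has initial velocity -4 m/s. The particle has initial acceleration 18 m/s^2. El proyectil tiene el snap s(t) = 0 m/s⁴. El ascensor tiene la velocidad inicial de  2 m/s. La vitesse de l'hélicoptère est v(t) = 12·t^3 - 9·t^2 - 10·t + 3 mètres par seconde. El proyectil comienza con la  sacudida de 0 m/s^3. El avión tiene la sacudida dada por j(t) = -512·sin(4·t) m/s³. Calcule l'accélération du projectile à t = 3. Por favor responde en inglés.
We must find the integral of our snap equation s(t) = 0 2 times. Integrating snap and using the initial condition j(0) = 0, we get j(t) = 0. The integral of jerk, with a(0) = -8, gives acceleration: a(t) = -8. From the given acceleration equation a(t) = -8, we substitute t = 3 to get a = -8.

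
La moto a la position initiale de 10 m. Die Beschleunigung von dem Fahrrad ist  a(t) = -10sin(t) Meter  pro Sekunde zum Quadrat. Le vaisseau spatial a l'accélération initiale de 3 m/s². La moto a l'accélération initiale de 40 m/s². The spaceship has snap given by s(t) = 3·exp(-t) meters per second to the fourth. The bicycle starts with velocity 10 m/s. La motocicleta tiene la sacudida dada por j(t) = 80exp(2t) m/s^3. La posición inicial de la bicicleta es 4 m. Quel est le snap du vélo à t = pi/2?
En partant de l'accélération a(t) = -10·sin(t), nous prenons 2 dérivées. En prenant d/dt de a(t), nous trouvons j(t) = -10·cos(t). En dérivant le jerk, nous obtenons le snap: s(t) = 10·sin(t). Nous avons le snap s(t) = 10·sin(t). En substituant t = pi/2: s(pi/2) = 10.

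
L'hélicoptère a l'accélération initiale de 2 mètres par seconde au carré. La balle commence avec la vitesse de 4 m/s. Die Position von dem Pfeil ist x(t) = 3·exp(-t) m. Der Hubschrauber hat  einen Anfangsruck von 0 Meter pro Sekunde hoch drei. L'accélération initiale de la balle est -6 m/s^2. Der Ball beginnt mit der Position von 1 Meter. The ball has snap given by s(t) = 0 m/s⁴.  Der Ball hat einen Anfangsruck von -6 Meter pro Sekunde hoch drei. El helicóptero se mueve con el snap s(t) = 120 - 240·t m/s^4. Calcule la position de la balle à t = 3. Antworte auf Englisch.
Starting from snap s(t) = 0, we take 4 integrals. The antiderivative of snap, with j(0) = -6, gives jerk: j(t) = -6. The integral of jerk is acceleration. Using a(0) = -6, we get a(t) = -6·t - 6. Finding the integral of a(t) and using v(0) = 4: v(t) = -3·t^2 - 6·t + 4. The integral of velocity is position. Using x(0) = 1, we get x(t) = -t^3 - 3·t^2 + 4·t + 1. We have position x(t) = -t^3 - 3·t^2 + 4·t + 1. Substituting t = 3: x(3) = -41.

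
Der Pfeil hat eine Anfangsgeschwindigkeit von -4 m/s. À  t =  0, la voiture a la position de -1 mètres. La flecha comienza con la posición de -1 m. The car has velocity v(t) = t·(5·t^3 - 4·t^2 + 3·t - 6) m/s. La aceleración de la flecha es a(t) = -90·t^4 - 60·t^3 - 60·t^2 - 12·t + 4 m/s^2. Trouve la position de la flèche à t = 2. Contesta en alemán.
Um dies zu lösen, müssen wir 2 Stammfunktionen unserer Gleichung für die Beschleunigung a(t) = -90·t^4 - 60·t^3 - 60·t^2 - 12·t + 4 finden. Mit ∫a(t)dt und Anwendung von v(0) = -4, finden wir v(t) = -18·t^5 - 15·t^4 - 20·t^3 - 6·t^2 + 4·t - 4. Das Integral von der Geschwindigkeit ist die Position. Mit x(0) = -1 erhalten wir x(t) = -3·t^6 - 3·t^5 - 5·t^4 - 2·t^3 + 2·t^2 - 4·t - 1. Wir haben die Position x(t) = -3·t^6 - 3·t^5 - 5·t^4 - 2·t^3 + 2·t^2 - 4·t - 1. Durch Einsetzen von t = 2: x(2) = -385.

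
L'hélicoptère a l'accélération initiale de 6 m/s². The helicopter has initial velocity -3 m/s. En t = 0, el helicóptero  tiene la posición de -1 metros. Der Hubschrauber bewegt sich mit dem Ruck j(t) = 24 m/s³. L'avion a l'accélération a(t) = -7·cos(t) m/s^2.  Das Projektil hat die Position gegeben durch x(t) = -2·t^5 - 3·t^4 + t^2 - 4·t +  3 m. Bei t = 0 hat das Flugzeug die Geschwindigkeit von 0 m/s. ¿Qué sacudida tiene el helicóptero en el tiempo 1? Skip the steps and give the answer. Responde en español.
j(1) = 24.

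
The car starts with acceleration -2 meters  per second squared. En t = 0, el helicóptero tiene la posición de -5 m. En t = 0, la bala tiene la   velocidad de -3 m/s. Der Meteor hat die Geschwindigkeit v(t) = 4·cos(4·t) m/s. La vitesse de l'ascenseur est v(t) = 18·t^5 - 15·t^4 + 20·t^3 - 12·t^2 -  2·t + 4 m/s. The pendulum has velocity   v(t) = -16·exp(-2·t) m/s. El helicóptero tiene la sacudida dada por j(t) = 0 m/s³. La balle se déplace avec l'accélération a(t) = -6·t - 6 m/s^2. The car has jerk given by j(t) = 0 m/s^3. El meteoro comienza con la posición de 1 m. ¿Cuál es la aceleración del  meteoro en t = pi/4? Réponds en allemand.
Wir müssen unsere Gleichung für die Geschwindigkeit v(t) = 4·cos(4·t) 1-mal ableiten. Die Ableitung von der Geschwindigkeit ergibt die Beschleunigung: a(t) = -16·sin(4·t). Mit a(t) = -16·sin(4·t) und Einsetzen von t = pi/4, finden wir a = 0.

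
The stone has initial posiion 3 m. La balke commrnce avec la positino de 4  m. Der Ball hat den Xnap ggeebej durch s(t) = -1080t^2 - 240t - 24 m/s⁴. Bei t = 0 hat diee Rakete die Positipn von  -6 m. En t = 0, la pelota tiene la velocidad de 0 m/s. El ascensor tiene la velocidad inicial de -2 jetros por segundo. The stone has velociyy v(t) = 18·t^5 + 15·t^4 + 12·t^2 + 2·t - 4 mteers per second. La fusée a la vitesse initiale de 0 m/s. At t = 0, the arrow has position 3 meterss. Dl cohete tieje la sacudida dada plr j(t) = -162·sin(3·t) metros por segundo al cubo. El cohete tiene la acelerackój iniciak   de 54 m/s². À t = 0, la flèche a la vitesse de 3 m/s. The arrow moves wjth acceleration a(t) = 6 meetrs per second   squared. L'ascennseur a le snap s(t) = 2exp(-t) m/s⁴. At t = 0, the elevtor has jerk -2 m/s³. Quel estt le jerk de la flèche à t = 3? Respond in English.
We must differentiate our acceleration equation a(t) = 6 1 time. Differentiating acceleration, we get jerk: j(t) = 0. We have jerk j(t) = 0. Substituting t = 3: j(3) = 0.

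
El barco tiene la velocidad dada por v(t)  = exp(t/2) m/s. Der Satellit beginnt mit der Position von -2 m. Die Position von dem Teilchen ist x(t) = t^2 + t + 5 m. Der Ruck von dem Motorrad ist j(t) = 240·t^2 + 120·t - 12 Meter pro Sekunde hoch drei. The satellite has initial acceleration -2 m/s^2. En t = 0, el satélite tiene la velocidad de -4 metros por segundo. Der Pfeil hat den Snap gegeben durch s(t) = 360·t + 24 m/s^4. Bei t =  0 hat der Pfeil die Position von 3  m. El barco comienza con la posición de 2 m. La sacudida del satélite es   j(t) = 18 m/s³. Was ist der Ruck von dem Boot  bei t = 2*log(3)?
Um dies zu lösen, müssen wir 2 Ableitungen unserer Gleichung für die Geschwindigkeit v(t) = exp(t/2) nehmen. Mit d/dt von v(t) finden wir a(t) = exp(t/2)/2. Die Ableitung von der Beschleunigung ergibt den Ruck: j(t) = exp(t/2)/4. Aus der Gleichung für den Ruck j(t) = exp(t/2)/4, setzen wir t = 2*log(3) ein und erhalten j = 3/4.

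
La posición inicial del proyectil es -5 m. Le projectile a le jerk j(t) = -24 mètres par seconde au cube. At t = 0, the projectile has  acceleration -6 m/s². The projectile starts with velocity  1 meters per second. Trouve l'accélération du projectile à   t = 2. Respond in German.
Ausgehend von dem Ruck j(t) = -24, nehmen wir 1 Integral. Mit ∫j(t)dt und Anwendung von a(0) = -6, finden wir a(t) = -24·t - 6. Mit a(t) = -24·t - 6 und Einsetzen von t = 2, finden wir a = -54.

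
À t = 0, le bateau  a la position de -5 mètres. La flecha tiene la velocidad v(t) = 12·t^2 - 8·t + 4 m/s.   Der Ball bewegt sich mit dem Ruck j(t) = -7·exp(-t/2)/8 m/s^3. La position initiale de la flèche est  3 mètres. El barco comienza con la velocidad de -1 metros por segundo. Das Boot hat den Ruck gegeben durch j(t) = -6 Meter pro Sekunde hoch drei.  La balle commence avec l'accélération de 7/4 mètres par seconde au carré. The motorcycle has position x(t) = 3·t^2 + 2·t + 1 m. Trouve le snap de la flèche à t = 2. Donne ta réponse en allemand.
Ausgehend von der Geschwindigkeit v(t) = 12·t^2 - 8·t + 4, nehmen wir 3 Ableitungen. Die Ableitung von der Geschwindigkeit ergibt die Beschleunigung: a(t) = 24·t - 8. Die Ableitung von der Beschleunigung ergibt den Ruck: j(t) = 24. Mit d/dt von j(t) finden wir s(t) = 0. Mit s(t) = 0 und Einsetzen von t = 2, finden wir s = 0.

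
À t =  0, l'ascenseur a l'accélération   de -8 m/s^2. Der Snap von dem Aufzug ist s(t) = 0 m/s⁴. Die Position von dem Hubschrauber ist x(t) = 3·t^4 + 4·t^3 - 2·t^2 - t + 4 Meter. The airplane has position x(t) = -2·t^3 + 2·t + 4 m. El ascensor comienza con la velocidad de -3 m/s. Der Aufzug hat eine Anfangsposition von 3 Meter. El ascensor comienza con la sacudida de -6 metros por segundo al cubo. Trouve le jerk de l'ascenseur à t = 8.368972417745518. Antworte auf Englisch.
We need to integrate our snap equation s(t) = 0 1 time. Taking ∫s(t)dt and applying j(0) = -6, we find j(t) = -6. We have jerk j(t) = -6. Substituting t = 8.368972417745518: j(8.368972417745518) = -6.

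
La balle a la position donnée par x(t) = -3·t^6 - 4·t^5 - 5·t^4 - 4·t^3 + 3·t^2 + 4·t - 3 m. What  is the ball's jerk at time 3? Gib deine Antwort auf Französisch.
Nous devons dériver notre équation de la position x(t) = -3·t^6 - 4·t^5 - 5·t^4 - 4·t^3 + 3·t^2 + 4·t - 3 3 fois. En prenant d/dt de x(t), nous trouvons v(t) = -18·t^5 - 20·t^4 - 20·t^3 - 12·t^2 + 6·t + 4. En prenant d/dt de v(t), nous trouvons a(t) = -90·t^4 - 80·t^3 - 60·t^2 - 24·t + 6. En dérivant l'accélération, nous obtenons le jerk: j(t) = -360·t^3 - 240·t^2 - 120·t - 24. De l'équation du jerk j(t) = -360·t^3 - 240·t^2 - 120·t - 24, nous substituons t = 3 pour obtenir j = -12264.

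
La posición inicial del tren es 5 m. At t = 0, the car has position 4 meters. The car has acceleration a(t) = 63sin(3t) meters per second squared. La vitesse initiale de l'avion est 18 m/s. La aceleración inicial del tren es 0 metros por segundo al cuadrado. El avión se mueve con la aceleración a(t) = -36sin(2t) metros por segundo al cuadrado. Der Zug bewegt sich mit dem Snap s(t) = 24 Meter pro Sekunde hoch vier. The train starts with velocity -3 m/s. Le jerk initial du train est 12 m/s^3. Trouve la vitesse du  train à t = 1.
Nous devons trouver l'intégrale de notre équation du snap s(t) = 24 3 fois. L'intégrale du snap, avec j(0) = 12, donne le jerk: j(t) = 24·t + 12. En intégrant le jerk et en utilisant la condition initiale a(0) = 0, nous obtenons a(t) = 12·t·(t + 1). L'intégrale de l'accélération est la vitesse. En utilisant v(0) = -3, nous obtenons v(t) = 4·t^3 + 6·t^2 - 3. De l'équation de la vitesse v(t) = 4·t^3 + 6·t^2 - 3, nous substituons t = 1 pour obtenir v = 7.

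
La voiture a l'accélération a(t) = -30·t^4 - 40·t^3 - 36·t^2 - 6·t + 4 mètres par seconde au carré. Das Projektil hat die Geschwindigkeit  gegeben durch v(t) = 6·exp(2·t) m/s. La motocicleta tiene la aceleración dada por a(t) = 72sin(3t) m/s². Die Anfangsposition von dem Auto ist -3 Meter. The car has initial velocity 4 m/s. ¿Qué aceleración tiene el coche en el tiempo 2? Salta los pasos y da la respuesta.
En t = 2, a = -952.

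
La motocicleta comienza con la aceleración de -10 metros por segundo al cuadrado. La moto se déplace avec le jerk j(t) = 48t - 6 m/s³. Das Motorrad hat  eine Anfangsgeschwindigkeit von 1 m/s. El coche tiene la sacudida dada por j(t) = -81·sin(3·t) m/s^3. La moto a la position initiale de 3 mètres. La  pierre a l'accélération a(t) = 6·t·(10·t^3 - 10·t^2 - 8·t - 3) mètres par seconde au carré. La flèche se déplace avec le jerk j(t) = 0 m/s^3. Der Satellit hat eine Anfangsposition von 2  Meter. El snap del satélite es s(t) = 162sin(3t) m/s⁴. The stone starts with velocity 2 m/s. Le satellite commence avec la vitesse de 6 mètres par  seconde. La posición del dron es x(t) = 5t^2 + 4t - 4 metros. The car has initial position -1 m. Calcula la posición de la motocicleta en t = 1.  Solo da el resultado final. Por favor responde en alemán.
Bei t = 1, x = 0.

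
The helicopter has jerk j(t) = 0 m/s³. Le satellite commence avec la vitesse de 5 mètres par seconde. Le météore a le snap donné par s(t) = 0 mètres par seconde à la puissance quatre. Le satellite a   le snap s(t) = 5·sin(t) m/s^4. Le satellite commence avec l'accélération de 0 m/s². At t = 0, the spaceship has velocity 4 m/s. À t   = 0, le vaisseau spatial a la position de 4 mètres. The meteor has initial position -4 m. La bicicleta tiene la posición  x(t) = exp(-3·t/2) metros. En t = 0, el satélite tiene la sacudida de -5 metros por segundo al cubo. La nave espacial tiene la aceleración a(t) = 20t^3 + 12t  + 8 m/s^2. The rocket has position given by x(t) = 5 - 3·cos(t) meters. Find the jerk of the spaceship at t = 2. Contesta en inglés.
We must differentiate our acceleration equation a(t) = 20·t^3 + 12·t + 8 1 time. The derivative of acceleration gives jerk: j(t) = 60·t^2 + 12. We have jerk j(t) = 60·t^2 + 12. Substituting t = 2: j(2) = 252.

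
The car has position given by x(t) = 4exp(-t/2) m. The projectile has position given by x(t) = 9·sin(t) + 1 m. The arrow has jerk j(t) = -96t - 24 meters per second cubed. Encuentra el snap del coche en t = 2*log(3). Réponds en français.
Pour résoudre ceci, nous devons prendre 4 dérivées de notre équation de la position x(t) = 4·exp(-t/2). En dérivant la position, nous obtenons la vitesse: v(t) = -2·exp(-t/2). La dérivée de la vitesse donne l'accélération: a(t) = exp(-t/2). En prenant d/dt de a(t), nous trouvons j(t) = -exp(-t/2)/2. La dérivée du jerk donne le snap: s(t) = exp(-t/2)/4. En utilisant s(t) = exp(-t/2)/4 et en substituant t = 2*log(3), nous trouvons s = 1/12.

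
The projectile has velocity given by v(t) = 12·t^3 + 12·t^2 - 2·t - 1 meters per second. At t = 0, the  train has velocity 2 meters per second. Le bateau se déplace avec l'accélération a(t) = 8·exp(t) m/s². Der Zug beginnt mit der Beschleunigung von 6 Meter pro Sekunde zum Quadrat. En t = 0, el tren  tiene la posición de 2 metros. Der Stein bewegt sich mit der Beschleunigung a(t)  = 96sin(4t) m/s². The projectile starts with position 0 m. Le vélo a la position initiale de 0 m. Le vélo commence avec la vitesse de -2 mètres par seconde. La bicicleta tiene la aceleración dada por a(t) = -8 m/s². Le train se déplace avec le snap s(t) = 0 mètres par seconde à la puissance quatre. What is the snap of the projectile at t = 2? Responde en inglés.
Starting from velocity v(t) = 12·t^3 + 12·t^2 - 2·t - 1, we take 3 derivatives. Taking d/dt of v(t), we find a(t) = 36·t^2 + 24·t - 2. Taking d/dt of a(t), we find j(t) = 72·t + 24. Differentiating jerk, we get snap: s(t) = 72. Using s(t) = 72 and substituting t = 2, we find s = 72.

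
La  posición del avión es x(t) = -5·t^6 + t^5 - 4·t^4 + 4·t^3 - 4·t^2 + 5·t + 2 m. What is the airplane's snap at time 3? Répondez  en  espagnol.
Debemos derivar nuestra ecuación de la posición x(t) = -5·t^6 + t^5 - 4·t^4 + 4·t^3 - 4·t^2 + 5·t + 2 4 veces. Tomando d/dt de x(t), encontramos v(t) = -30·t^5 + 5·t^4 - 16·t^3 + 12·t^2 - 8·t + 5. La derivada de la velocidad da la aceleración: a(t) = -150·t^4 + 20·t^3 - 48·t^2 + 24·t - 8. Tomando d/dt de a(t), encontramos j(t) = -600·t^3 + 60·t^2 - 96·t + 24. Derivando la sacudida, obtenemos el snap: s(t) = -1800·t^2 + 120·t - 96. Usando s(t) = -1800·t^2 + 120·t - 96 y sustituyendo t = 3, encontramos s = -15936.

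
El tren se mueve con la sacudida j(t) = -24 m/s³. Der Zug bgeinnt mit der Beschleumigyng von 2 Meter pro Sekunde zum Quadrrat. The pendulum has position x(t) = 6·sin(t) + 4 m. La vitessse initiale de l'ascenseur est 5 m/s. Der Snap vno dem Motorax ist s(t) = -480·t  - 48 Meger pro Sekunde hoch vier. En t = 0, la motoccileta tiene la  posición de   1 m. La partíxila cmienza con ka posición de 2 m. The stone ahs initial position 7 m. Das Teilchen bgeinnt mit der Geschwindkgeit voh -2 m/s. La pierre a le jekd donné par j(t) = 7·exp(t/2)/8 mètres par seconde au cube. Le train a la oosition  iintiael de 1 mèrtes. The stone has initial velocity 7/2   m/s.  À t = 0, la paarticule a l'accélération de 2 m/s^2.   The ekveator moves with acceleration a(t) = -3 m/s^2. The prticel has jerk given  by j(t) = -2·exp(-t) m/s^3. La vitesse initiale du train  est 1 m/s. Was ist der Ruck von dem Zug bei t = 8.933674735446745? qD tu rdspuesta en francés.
De l'équation du jerk j(t) = -24, nous substituons t = 8.933674735446745 pour obtenir j = -24.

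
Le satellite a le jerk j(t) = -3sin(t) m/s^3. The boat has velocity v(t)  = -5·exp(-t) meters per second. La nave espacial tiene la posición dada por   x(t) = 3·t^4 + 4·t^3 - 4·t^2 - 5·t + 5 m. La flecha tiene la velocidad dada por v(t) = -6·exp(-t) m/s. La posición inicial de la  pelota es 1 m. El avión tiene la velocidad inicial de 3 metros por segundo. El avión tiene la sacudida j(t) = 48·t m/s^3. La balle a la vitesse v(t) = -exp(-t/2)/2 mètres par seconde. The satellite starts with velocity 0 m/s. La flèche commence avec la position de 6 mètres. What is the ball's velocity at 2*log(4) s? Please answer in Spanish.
Tenemos la velocidad v(t) = -exp(-t/2)/2. Sustituyendo t = 2*log(4): v(2*log(4)) = -1/8.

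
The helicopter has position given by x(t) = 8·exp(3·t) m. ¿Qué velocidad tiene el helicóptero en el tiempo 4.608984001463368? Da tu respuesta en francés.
En partant de la position x(t) = 8·exp(3·t), nous prenons 1 dérivée. La dérivée de la position donne la vitesse: v(t) = 24·exp(3·t). De l'équation de la vitesse v(t) = 24·exp(3·t), nous substituons t = 4.608984001463368 pour obtenir v = 24276171.6027993.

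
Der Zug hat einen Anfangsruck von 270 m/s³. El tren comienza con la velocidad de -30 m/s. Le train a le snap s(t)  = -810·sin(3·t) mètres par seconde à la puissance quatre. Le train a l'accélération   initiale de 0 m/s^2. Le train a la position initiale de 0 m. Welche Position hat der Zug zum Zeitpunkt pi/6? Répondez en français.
En partant du snap s(t) = -810·sin(3·t), nous prenons 4 intégrales. En intégrant le snap et en utilisant la condition initiale j(0) = 270, nous obtenons j(t) = 270·cos(3·t). La primitive du jerk, avec a(0) = 0, donne l'accélération: a(t) = 90·sin(3·t). En intégrant l'accélération et en utilisant la condition initiale v(0) = -30, nous obtenons v(t) = -30·cos(3·t). En prenant ∫v(t)dt et en appliquant x(0) = 0, nous trouvons x(t) = -10·sin(3·t). Nous avons la position x(t) = -10·sin(3·t). En substituant t = pi/6: x(pi/6) = -10.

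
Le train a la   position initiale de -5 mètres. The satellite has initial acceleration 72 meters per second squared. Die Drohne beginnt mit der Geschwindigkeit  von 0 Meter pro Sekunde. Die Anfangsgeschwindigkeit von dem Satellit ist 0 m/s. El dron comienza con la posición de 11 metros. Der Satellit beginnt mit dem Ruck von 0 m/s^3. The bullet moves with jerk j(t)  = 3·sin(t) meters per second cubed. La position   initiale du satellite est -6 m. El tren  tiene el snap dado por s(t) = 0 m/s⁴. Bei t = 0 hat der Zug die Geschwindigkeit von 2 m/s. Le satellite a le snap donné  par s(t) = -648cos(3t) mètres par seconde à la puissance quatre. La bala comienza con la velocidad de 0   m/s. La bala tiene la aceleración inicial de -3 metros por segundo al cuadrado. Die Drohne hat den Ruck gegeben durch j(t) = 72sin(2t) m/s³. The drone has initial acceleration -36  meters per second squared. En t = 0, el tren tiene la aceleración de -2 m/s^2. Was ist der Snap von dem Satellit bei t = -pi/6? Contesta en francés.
De l'équation du snap s(t) = -648·cos(3·t), nous substituons t = -pi/6 pour obtenir s = 0.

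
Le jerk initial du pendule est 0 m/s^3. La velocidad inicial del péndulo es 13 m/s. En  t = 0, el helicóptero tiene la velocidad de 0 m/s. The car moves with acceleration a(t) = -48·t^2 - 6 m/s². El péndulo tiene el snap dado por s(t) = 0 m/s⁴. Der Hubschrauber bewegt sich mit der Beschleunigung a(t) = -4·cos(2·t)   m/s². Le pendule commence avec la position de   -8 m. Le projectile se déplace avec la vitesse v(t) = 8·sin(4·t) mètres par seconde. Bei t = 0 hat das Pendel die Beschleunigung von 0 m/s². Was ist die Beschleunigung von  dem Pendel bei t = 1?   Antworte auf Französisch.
Nous devons trouver l'intégrale de notre équation du snap s(t) = 0 2 fois. En prenant ∫s(t)dt et en appliquant j(0) = 0, nous trouvons j(t) = 0. L'intégrale du jerk, avec a(0) = 0, donne l'accélération: a(t) = 0. Nous avons l'accélération a(t) = 0. En substituant t = 1: a(1) = 0.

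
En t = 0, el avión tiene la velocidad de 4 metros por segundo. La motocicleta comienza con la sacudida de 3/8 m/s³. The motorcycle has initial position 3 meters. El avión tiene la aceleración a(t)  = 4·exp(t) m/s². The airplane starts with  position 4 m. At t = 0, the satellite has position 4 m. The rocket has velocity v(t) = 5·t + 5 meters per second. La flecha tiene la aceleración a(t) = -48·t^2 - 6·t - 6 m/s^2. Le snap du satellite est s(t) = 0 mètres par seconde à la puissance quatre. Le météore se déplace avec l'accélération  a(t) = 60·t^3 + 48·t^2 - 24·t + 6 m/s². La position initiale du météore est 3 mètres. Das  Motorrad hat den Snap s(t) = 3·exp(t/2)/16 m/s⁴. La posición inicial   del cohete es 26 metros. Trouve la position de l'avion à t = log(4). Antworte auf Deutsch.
Wir müssen unsere Gleichung für die Beschleunigung a(t) = 4·exp(t) 2-mal integrieren. Mit ∫a(t)dt und Anwendung von v(0) = 4, finden wir v(t) = 4·exp(t). Das Integral von der Geschwindigkeit, mit x(0) = 4, ergibt die Position: x(t) = 4·exp(t). Aus der Gleichung für die Position x(t) = 4·exp(t), setzen wir t = log(4) ein und erhalten x = 16.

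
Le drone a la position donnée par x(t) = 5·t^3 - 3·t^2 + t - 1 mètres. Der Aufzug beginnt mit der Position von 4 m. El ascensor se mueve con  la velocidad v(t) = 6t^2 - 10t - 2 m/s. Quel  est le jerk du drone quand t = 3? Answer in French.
En partant de la position x(t) = 5·t^3 - 3·t^2 + t - 1, nous prenons 3 dérivées. La dérivée de la position donne la vitesse: v(t) = 15·t^2 - 6·t + 1. En prenant d/dt de v(t), nous trouvons a(t) = 30·t - 6. La dérivée de l'accélération donne le jerk: j(t) = 30. De l'équation du jerk j(t) = 30, nous substituons t = 3 pour obtenir j = 30.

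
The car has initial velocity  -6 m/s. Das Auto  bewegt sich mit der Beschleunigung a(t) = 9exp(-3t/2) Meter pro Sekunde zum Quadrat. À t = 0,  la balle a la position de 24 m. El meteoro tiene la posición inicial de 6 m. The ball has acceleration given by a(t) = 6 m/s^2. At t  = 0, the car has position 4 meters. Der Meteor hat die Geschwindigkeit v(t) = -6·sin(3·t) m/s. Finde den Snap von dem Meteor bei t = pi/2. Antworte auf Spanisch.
Partiendo de la velocidad v(t) = -6·sin(3·t), tomamos 3 derivadas. Tomando d/dt de v(t), encontramos a(t) = -18·cos(3·t). Tomando d/dt de a(t), encontramos j(t) = 54·sin(3·t). La derivada de la sacudida da el snap: s(t) = 162·cos(3·t). Usando s(t) = 162·cos(3·t) y sustituyendo t = pi/2, encontramos s = 0.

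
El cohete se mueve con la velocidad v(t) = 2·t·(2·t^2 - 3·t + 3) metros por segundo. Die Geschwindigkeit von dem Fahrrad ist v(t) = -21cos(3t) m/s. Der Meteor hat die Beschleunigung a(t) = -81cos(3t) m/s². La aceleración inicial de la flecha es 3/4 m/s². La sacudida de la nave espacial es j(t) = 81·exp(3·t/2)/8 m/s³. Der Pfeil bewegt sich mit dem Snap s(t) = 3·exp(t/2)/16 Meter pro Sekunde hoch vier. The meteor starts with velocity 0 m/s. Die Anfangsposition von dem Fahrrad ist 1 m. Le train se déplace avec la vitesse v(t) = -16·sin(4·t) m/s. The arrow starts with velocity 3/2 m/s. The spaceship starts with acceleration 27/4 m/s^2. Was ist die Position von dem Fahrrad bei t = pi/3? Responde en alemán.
Um dies zu lösen, müssen wir 1 Stammfunktion unserer Gleichung für die Geschwindigkeit v(t) = -21·cos(3·t) finden. Durch Integration von der Geschwindigkeit und Verwendung der Anfangsbedingung x(0) = 1, erhalten wir x(t) = 1 - 7·sin(3·t). Mit x(t) = 1 - 7·sin(3·t) und Einsetzen von t = pi/3, finden wir x = 1.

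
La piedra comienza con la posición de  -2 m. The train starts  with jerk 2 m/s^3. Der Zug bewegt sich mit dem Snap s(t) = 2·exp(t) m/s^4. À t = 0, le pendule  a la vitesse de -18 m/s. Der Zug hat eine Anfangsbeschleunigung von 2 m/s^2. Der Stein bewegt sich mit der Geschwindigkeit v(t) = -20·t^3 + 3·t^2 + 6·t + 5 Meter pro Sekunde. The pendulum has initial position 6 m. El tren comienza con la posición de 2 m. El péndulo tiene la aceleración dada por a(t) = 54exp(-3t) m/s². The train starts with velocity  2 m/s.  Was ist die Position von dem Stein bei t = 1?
Wir müssen das Integral unserer Gleichung für die Geschwindigkeit v(t) = -20·t^3 + 3·t^2 + 6·t + 5 1-mal finden. Durch Integration von der Geschwindigkeit und Verwendung der Anfangsbedingung x(0) = -2, erhalten wir x(t) = -5·t^4 + t^3 + 3·t^2 + 5·t - 2. Mit x(t) = -5·t^4 + t^3 + 3·t^2 + 5·t - 2 und Einsetzen von t = 1, finden wir x = 2.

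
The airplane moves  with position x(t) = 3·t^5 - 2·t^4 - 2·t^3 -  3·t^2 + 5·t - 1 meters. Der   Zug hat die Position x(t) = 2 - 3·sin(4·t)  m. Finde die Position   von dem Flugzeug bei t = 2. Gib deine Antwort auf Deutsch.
Aus der Gleichung für die Position x(t) = 3·t^5 - 2·t^4 - 2·t^3 - 3·t^2 + 5·t - 1, setzen wir t = 2 ein und erhalten x = 45.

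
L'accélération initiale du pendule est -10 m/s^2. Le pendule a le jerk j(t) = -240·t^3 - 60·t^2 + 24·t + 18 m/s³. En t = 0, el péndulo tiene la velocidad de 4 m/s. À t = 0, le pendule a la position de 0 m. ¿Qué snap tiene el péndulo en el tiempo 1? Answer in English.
We must differentiate our jerk equation j(t) = -240·t^3 - 60·t^2 + 24·t + 18 1 time. Taking d/dt of j(t), we find s(t) = -720·t^2 - 120·t + 24. We have snap s(t) = -720·t^2 - 120·t + 24. Substituting t = 1: s(1) = -816.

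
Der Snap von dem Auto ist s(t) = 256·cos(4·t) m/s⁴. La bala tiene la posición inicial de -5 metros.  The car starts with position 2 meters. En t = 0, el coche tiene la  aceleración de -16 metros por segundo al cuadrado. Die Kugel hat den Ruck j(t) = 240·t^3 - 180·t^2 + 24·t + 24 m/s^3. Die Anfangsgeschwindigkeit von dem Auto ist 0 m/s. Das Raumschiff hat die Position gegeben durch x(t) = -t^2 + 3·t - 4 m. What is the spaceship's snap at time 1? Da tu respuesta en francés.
Nous devons dériver notre équation de la position x(t) = -t^2 + 3·t - 4 4 fois. La dérivée de la position donne la vitesse: v(t) = 3 - 2·t. La dérivée de la vitesse donne l'accélération: a(t) = -2. En prenant d/dt de a(t), nous trouvons j(t) = 0. En dérivant le jerk, nous obtenons le snap: s(t) = 0. De l'équation du snap s(t) = 0, nous substituons t = 1 pour obtenir s = 0.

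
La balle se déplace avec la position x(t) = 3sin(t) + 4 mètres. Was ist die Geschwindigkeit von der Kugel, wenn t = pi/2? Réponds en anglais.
Starting from position x(t) = 3·sin(t) + 4, we take 1 derivative. The derivative of position gives velocity: v(t) = 3·cos(t). Using v(t) = 3·cos(t) and substituting t = pi/2, we find v = 0.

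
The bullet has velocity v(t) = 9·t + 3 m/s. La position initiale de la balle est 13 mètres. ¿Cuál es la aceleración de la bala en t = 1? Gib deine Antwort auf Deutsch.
Um dies zu lösen, müssen wir 1 Ableitung unserer Gleichung für die Geschwindigkeit v(t) = 9·t + 3 nehmen. Mit d/dt von v(t) finden wir a(t) = 9. Wir haben die Beschleunigung a(t) = 9. Durch Einsetzen von t = 1: a(1) = 9.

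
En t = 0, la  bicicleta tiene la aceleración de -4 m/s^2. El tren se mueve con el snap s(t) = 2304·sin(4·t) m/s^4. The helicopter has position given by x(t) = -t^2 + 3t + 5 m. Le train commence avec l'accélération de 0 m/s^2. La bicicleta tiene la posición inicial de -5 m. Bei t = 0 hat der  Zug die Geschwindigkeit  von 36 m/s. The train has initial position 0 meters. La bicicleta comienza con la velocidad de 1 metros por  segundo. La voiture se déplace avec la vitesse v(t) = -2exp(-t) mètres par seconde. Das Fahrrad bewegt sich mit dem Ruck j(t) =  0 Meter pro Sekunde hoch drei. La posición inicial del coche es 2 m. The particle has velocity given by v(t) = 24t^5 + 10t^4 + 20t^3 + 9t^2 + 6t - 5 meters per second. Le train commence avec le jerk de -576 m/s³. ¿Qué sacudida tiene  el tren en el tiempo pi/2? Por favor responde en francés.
Nous devons intégrer notre équation du snap s(t) = 2304·sin(4·t) 1 fois. L'intégrale du snap est le jerk. En utilisant j(0) = -576, nous obtenons j(t) = -576·cos(4·t). Nous avons le jerk j(t) = -576·cos(4·t). En substituant t = pi/2: j(pi/2) = -576.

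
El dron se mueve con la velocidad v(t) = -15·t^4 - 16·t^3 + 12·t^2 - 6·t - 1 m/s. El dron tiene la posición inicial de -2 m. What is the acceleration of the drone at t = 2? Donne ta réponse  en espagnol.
Debemos derivar nuestra ecuación de la velocidad v(t) = -15·t^4 - 16·t^3 + 12·t^2 - 6·t - 1 1 vez. Derivando la velocidad, obtenemos la aceleración: a(t) = -60·t^3 - 48·t^2 + 24·t - 6. Tenemos la aceleración a(t) = -60·t^3 - 48·t^2 + 24·t - 6. Sustituyendo t = 2: a(2) = -630.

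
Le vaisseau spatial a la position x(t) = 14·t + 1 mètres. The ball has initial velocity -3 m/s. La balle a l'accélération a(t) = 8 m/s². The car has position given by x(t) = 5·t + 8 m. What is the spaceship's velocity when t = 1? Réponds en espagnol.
Debemos derivar nuestra ecuación de la posición x(t) = 14·t + 1 1 vez. La derivada de la posición da la velocidad: v(t) = 14. Usando v(t) = 14 y sustituyendo t = 1, encontramos v = 14.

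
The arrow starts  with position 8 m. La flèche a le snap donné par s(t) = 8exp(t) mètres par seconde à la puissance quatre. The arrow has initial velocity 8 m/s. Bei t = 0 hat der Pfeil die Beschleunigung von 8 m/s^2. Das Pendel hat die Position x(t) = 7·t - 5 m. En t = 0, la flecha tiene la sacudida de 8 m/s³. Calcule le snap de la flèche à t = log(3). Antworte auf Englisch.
Using s(t) = 8·exp(t) and substituting t = log(3), we find s = 24.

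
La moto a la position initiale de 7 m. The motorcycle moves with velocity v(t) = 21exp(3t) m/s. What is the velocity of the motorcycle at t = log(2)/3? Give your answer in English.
From the given velocity equation v(t) = 21·exp(3·t), we substitute t = log(2)/3 to get v = 42.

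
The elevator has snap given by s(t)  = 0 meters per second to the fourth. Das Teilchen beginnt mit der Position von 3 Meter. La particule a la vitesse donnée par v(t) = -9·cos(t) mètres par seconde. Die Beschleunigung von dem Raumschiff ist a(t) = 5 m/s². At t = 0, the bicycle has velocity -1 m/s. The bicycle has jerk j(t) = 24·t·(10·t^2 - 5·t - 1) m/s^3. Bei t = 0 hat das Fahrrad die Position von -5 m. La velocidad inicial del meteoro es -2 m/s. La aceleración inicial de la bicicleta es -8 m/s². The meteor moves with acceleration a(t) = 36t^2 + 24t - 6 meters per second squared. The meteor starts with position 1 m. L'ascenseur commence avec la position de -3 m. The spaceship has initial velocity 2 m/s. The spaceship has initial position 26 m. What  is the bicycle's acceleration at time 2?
Starting from jerk j(t) = 24·t·(10·t^2 - 5·t - 1), we take 1 antiderivative. The antiderivative of jerk, with a(0) = -8, gives acceleration: a(t) = 60·t^4 - 40·t^3 - 12·t^2 - 8. Using a(t) = 60·t^4 - 40·t^3 - 12·t^2 - 8 and substituting t = 2, we find a = 584.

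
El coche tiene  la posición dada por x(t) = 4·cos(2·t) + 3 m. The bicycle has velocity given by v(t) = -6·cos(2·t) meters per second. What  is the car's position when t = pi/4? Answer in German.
Aus der Gleichung für die Position x(t) = 4·cos(2·t) + 3, setzen wir t = pi/4 ein und erhalten x = 3.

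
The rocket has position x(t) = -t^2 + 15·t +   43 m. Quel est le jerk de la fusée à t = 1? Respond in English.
We must differentiate our position equation x(t) = -t^2 + 15·t + 43 3 times. The derivative of position gives velocity: v(t) = 15 - 2·t. Differentiating velocity, we get acceleration: a(t) = -2. The derivative of acceleration gives jerk: j(t) = 0. We have jerk j(t) = 0. Substituting t = 1: j(1) = 0.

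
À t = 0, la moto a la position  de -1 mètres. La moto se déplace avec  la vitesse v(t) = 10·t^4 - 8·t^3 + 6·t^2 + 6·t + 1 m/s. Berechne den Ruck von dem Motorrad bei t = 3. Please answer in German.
Ausgehend von der Geschwindigkeit v(t) = 10·t^4 - 8·t^3 + 6·t^2 + 6·t + 1, nehmen wir 2 Ableitungen. Mit d/dt von v(t) finden wir a(t) = 40·t^3 - 24·t^2 + 12·t + 6. Durch Ableiten von der Beschleunigung erhalten wir den Ruck: j(t) = 120·t^2 - 48·t + 12. Aus der Gleichung für den Ruck j(t) = 120·t^2 - 48·t + 12, setzen wir t = 3 ein und erhalten j = 948.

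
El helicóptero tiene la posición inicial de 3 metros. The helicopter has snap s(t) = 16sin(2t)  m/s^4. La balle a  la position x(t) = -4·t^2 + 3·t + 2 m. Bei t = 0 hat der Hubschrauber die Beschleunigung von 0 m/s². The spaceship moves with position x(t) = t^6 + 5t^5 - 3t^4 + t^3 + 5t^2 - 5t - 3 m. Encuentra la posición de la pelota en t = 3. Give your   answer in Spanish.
Usando x(t) = -4·t^2 + 3·t + 2 y sustituyendo t = 3, encontramos x = -25.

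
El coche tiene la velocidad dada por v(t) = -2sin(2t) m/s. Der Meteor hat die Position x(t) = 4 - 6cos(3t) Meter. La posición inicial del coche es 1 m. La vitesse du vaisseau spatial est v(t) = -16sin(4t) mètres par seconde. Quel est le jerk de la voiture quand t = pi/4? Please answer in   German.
Wir müssen unsere Gleichung für die Geschwindigkeit v(t) = -2·sin(2·t) 2-mal ableiten. Mit d/dt von v(t) finden wir a(t) = -4·cos(2·t). Durch Ableiten von der Beschleunigung erhalten wir den Ruck: j(t) = 8·sin(2·t). Wir haben den Ruck j(t) = 8·sin(2·t). Durch Einsetzen von t = pi/4: j(pi/4) = 8.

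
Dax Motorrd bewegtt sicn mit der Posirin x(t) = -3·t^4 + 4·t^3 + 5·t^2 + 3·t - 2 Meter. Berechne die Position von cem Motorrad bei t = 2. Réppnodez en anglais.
From the given position equation x(t) = -3·t^4 + 4·t^3 + 5·t^2 + 3·t - 2, we substitute t = 2 to get x = 8.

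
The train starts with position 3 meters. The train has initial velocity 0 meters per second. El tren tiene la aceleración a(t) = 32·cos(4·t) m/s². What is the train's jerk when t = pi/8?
We must differentiate our acceleration equation a(t) = 32·cos(4·t) 1 time. The derivative of acceleration gives jerk: j(t) = -128·sin(4·t). From the given jerk equation j(t) = -128·sin(4·t), we substitute t = pi/8 to get j = -128.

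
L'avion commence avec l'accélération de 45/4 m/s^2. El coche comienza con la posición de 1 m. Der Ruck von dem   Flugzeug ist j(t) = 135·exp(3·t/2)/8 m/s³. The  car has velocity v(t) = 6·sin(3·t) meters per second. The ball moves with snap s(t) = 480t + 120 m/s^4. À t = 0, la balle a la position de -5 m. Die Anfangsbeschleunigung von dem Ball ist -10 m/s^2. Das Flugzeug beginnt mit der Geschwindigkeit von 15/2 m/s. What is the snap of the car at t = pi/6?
To solve this, we need to take 3 derivatives of our velocity equation v(t) = 6·sin(3·t). The derivative of velocity gives acceleration: a(t) = 18·cos(3·t). Taking d/dt of a(t), we find j(t) = -54·sin(3·t). Taking d/dt of j(t), we find s(t) = -162·cos(3·t). Using s(t) = -162·cos(3·t) and substituting t = pi/6, we find s = 0.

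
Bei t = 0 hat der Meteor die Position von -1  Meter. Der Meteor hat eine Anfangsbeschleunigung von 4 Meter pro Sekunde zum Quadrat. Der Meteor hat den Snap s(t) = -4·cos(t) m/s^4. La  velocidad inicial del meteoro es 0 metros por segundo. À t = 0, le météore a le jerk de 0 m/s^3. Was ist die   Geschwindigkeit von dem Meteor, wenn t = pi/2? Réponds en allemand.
Wir müssen unsere Gleichung für den Snap s(t) = -4·cos(t) 3-mal integrieren. Durch Integration von dem Snap und Verwendung der Anfangsbedingung j(0) = 0, erhalten wir j(t) = -4·sin(t). Das Integral von dem Ruck ist die Beschleunigung. Mit a(0) = 4 erhalten wir a(t) = 4·cos(t). Das Integral von der Beschleunigung, mit v(0) = 0, ergibt die Geschwindigkeit: v(t) = 4·sin(t). Aus der Gleichung für die Geschwindigkeit v(t) = 4·sin(t), setzen wir t = pi/2 ein und erhalten v = 4.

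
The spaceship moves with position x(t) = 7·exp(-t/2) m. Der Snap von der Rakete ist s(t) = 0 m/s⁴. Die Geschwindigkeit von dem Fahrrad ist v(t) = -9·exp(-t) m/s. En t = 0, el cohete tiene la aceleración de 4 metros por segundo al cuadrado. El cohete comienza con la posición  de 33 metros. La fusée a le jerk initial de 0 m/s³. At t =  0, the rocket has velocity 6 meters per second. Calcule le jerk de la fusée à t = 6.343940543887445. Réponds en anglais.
To solve this, we need to take 1 integral of our snap equation s(t) = 0. Integrating snap and using the initial condition j(0) = 0, we get j(t) = 0. We have jerk j(t) = 0. Substituting t = 6.343940543887445: j(6.343940543887445) = 0.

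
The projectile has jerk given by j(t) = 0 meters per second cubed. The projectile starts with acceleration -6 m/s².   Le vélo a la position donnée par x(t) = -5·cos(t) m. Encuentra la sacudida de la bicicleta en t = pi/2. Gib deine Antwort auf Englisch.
We must differentiate our position equation x(t) = -5·cos(t) 3 times. Taking d/dt of x(t), we find v(t) = 5·sin(t). Differentiating velocity, we get acceleration: a(t) = 5·cos(t). The derivative of acceleration gives jerk: j(t) = -5·sin(t). Using j(t) = -5·sin(t) and substituting t = pi/2, we find j = -5.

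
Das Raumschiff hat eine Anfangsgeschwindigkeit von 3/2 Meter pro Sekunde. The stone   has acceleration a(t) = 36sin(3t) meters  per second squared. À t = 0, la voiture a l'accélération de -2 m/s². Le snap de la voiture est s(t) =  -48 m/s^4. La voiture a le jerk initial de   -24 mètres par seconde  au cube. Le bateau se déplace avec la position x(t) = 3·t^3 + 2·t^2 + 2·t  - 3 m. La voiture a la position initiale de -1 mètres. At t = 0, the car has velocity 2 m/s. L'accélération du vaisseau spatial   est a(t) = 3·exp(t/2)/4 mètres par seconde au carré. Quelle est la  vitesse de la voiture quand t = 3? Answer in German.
Um dies zu lösen, müssen wir 3 Stammfunktionen unserer Gleichung für den Snap s(t) = -48 finden. Das Integral von dem Snap ist der Ruck. Mit j(0) = -24 erhalten wir j(t) = -48·t - 24. Die Stammfunktion von dem Ruck ist die Beschleunigung. Mit a(0) = -2 erhalten wir a(t) = -24·t^2 - 24·t - 2. Die Stammfunktion von der Beschleunigung ist die Geschwindigkeit. Mit v(0) = 2 erhalten wir v(t) = -8·t^3 - 12·t^2 - 2·t + 2. Aus der Gleichung für die Geschwindigkeit v(t) = -8·t^3 - 12·t^2 - 2·t + 2, setzen wir t = 3 ein und erhalten v = -328.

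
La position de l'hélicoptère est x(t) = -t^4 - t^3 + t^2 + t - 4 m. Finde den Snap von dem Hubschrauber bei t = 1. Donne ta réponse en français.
Pour résoudre ceci, nous devons prendre 4 dérivées de notre équation de la position x(t) = -t^4 - t^3 + t^2 + t - 4. En dérivant la position, nous obtenons la vitesse: v(t) = -4·t^3 - 3·t^2 + 2·t + 1. En dérivant la vitesse, nous obtenons l'accélération: a(t) = -12·t^2 - 6·t + 2. En dérivant l'accélération, nous obtenons le jerk: j(t) = -24·t - 6. En dérivant le jerk, nous obtenons le snap: s(t) = -24. Nous avons le snap s(t) = -24. En substituant t = 1: s(1) = -24.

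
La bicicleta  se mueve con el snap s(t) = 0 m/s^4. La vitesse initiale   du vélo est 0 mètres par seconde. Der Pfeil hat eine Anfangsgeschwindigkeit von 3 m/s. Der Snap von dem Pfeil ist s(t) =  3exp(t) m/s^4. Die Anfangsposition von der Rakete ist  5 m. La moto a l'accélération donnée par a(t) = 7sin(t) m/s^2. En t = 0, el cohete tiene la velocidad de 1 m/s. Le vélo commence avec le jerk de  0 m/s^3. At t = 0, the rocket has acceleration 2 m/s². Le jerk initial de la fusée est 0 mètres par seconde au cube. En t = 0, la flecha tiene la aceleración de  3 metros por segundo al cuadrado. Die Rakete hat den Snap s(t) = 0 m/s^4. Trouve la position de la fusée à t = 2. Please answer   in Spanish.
Para resolver esto, necesitamos tomar 4 antiderivadas de nuestra ecuación del snap s(t) = 0. Tomando ∫s(t)dt y aplicando j(0) = 0, encontramos j(t) = 0. La integral de la sacudida, con a(0) = 2, da la aceleración: a(t) = 2. Integrando la aceleración y usando la condición inicial v(0) = 1, obtenemos v(t) = 2·t + 1. La integral de la velocidad es la posición. Usando x(0) = 5, obtenemos x(t) = t^2 + t + 5. Tenemos la posición x(t) = t^2 + t + 5. Sustituyendo t = 2: x(2) = 11.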